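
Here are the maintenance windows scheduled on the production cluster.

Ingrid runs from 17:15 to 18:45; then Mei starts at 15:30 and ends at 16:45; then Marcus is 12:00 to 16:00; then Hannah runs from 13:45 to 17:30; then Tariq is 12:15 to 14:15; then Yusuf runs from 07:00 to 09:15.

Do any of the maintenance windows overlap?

Yes

Check each pair: they overlap iff neither finishes before the other starts.
Sorted by start: Yusuf, Marcus, Tariq, Hannah, Mei, Ingrid.
Marcus starts after Yusuf ends — done with Yusuf.
Tariq starts before Marcus ends → Marcus and Tariq overlap.
That's a conflict, so the schedule is not conflict-free.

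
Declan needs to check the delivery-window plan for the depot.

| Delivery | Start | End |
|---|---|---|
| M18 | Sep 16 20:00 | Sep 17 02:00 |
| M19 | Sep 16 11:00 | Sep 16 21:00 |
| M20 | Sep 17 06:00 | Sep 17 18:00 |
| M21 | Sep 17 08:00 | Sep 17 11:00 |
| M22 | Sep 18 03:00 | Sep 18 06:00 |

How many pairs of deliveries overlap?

2

Sorted by start: M19, M18, M20, M21, M22.
M18 starts before M19 ends → M19 and M18 overlap.
M20 starts after M19 ends, so nothing later overlaps M19 either.
M20 starts after M18 ends, so nothing later overlaps M18 either.
M21 starts before M20 ends → M20 and M21 overlap.
M22 starts after M20 ends.
M22 starts after M21 ends.
Overlapping pairs: M18 & M19, M20 & M21 — 2 in total.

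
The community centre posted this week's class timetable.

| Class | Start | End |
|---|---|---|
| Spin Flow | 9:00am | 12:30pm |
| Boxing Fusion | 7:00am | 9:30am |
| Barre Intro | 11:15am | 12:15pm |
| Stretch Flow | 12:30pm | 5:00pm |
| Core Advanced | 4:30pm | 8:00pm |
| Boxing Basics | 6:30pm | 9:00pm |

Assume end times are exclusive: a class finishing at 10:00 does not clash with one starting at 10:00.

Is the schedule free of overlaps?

No

Sorted by start: Boxing Fusion, Spin Flow, Barre Intro, Stretch Flow, Core Advanced, Boxing Basics.
Spin Flow starts before Boxing Fusion ends → Boxing Fusion and Spin Flow overlap.
That's a conflict, so the schedule is not conflict-free.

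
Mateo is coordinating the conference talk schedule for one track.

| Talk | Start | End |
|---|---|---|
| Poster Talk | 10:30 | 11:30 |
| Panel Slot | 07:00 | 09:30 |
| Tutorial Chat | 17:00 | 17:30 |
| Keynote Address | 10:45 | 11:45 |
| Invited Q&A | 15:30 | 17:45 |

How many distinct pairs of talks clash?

2

Two intervals overlap when each starts before the other ends.
Sorted by start: Panel Slot, Poster Talk, Keynote Address, Invited Q&A, Tutorial Chat.
Poster Talk starts after Panel Slot ends; Panel Slot is clear from here.
Keynote Address starts before Poster Talk ends → Poster Talk and Keynote Address overlap.
Invited Q&A starts after Poster Talk ends; Poster Talk is clear from here.
Invited Q&A starts after Keynote Address ends; Keynote Address is clear from here.
Tutorial Chat starts before Invited Q&A ends → Invited Q&A and Tutorial Chat overlap.
Overlapping pairs: Invited Q&A & Tutorial Chat, Keynote Address & Poster Talk — 2 in total.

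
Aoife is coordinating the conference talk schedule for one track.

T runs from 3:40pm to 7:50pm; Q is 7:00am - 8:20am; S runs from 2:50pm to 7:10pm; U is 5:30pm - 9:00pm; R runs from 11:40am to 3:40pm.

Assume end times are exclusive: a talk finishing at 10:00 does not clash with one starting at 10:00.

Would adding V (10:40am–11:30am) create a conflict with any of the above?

No — it doesn't clash with anything

Q: ends 8:20am at or before V starts 10:40am → clear.
R: starts 11:40am at or after V ends 11:30am → clear.
S: starts 2:50pm at or after V ends 11:30am → clear.
T: starts 3:40pm at or after V ends 11:30am → clear.
U: starts 5:30pm at or after V ends 11:30am → clear.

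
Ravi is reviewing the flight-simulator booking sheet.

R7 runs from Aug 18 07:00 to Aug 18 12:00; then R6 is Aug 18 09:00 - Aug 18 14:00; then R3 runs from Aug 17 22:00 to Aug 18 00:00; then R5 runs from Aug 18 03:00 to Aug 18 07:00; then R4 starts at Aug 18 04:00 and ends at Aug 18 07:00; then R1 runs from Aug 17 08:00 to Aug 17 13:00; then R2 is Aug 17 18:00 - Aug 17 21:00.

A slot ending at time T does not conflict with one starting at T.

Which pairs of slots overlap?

R4 & R5, R6 & R7

Sorted by start: R1, R2, R3, R5, R4, R7, R6.
R2 starts after R1 ends; R1 is clear from here.
R3 starts after R2 ends; R2 is clear from here.
R5 starts after R3 ends; R3 is clear from here.
R4 starts before R5 ends → R5 and R4 overlap.
R7 starts exactly when R5 ends (back-to-back, no overlap); R5 is clear from here.
R7 starts exactly when R4 ends (back-to-back, no overlap); R4 is clear from here.
R6 starts before R7 ends → R7 and R6 overlap.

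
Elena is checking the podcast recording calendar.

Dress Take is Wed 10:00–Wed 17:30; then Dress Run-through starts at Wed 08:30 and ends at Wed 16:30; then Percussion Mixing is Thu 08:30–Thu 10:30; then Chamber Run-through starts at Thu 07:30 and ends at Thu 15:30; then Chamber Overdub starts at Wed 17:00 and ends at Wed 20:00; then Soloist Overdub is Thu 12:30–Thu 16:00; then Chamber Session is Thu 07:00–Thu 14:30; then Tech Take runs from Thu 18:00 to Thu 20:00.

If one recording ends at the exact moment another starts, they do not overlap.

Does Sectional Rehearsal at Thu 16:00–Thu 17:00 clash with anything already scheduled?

Dress Run-through: ends Wed 16:30 at or before Sectional Rehearsal starts Thu 16:00 → clear.
Dress Take: ends Wed 17:30 at or before Sectional Rehearsal starts Thu 16:00 → clear.
Chamber Overdub: ends Wed 20:00 at or before Sectional Rehearsal starts Thu 16:00 → clear.
Chamber Session: ends Thu 14:30 at or before Sectional Rehearsal starts Thu 16:00 → clear.
Chamber Run-through: ends Thu 15:30 at or before Sectional Rehearsal starts Thu 16:00 → clear.
Percussion Mixing: ends Thu 10:30 at or before Sectional Rehearsal starts Thu 16:00 → clear.
Soloist Overdub: ends Thu 16:00 at or before Sectional Rehearsal starts Thu 16:00 → clear.
Tech Take: starts Thu 18:00 at or after Sectional Rehearsal ends Thu 17:00 → clear.

No — it doesn't clash with anything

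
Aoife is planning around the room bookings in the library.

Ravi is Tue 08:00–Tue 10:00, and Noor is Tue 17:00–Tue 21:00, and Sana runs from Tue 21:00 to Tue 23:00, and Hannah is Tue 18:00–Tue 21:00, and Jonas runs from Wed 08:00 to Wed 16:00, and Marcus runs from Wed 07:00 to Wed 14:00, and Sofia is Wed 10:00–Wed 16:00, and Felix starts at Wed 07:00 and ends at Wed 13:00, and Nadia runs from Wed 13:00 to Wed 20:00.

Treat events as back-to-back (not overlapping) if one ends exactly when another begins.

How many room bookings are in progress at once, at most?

4

Walk through starts and ends in time order (an end at T is processed before a start at T):
Tue 08:00 start Ravi → 1
Tue 10:00 end Ravi → 0
Tue 17:00 start Noor → 1
Tue 18:00 start Hannah → 2
Tue 21:00 end Hannah → 1
Tue 21:00 end Noor → 0
Tue 21:00 start Sana → 1
Tue 23:00 end Sana → 0
Wed 07:00 start Felix → 1
Wed 07:00 start Marcus → 2
Wed 08:00 start Jonas → 3
Wed 10:00 start Sofia → 4
Wed 13:00 end Felix → 3
Wed 13:00 start Nadia → 4
Wed 14:00 end Marcus → 3
Wed 16:00 end Jonas → 2
Wed 16:00 end Sofia → 1
Wed 20:00 end Nadia → 0
Peak is 4, at Wed 10:00 (Felix, Jonas, Marcus, Sofia).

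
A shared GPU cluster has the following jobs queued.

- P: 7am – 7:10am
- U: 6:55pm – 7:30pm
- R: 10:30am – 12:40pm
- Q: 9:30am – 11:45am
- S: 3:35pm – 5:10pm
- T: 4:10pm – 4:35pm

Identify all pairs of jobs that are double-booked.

Q & R, S & T

Sorted by start: P, Q, R, S, T, U.
Q starts after P ends, so nothing later overlaps P either.
R starts before Q ends → Q and R overlap.
S starts after Q ends, so nothing later overlaps Q either.
S starts after R ends, so nothing later overlaps R either.
T starts before S ends → S and T overlap.
U starts after S ends.
U starts after T ends.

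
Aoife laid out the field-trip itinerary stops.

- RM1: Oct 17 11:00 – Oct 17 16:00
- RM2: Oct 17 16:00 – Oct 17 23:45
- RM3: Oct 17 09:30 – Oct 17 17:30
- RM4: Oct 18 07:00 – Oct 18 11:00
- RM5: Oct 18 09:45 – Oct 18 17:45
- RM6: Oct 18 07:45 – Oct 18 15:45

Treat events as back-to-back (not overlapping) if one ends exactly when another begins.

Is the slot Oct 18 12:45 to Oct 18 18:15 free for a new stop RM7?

No — it overlaps RM5, RM6

RM3: ends Oct 17 17:30 at or before RM7 starts Oct 18 12:45 → clear.
RM1: ends Oct 17 16:00 at or before RM7 starts Oct 18 12:45 → clear.
RM2: ends Oct 17 23:45 at or before RM7 starts Oct 18 12:45 → clear.
RM4: ends Oct 18 11:00 at or before RM7 starts Oct 18 12:45 → clear.
RM6: starts Oct 18 07:45 before RM7 ends Oct 18 18:15, and ends Oct 18 15:45 after RM7 starts Oct 18 12:45 → overlap.
RM5: starts Oct 18 09:45 before RM7 ends Oct 18 18:15, and ends Oct 18 17:45 after RM7 starts Oct 18 12:45 → overlap.
RM7 overlaps RM5, RM6.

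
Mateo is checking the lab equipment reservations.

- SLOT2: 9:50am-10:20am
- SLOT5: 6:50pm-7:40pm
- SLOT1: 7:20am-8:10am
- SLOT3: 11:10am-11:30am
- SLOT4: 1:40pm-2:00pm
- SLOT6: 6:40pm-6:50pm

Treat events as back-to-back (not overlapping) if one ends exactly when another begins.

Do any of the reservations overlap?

Sorted by start: SLOT1, SLOT2, SLOT3, SLOT4, SLOT6, SLOT5.
SLOT2 starts after SLOT1 ends, so SLOT1 has no further overlaps.
SLOT3 starts after SLOT2 ends, so SLOT2 has no further overlaps.
SLOT4 starts after SLOT3 ends, so SLOT3 has no further overlaps.
SLOT6 starts after SLOT4 ends, so SLOT4 has no further overlaps.
SLOT5 starts exactly when SLOT6 ends (back-to-back, no overlap).
Every pair is clear; the schedule has no overlaps.

No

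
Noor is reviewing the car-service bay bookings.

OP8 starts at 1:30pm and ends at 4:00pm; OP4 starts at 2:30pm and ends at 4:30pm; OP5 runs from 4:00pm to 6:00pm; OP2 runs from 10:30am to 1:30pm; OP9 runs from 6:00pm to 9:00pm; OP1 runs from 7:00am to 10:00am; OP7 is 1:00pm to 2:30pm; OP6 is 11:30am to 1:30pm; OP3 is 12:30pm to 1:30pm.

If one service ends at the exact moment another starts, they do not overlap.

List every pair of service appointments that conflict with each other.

Sorted by start: OP1, OP2, OP6, OP3, OP7, OP8, OP4, OP5, OP9.
OP2 starts after OP1 ends — done with OP1.
OP6 starts before OP2 ends → OP2 and OP6 overlap.
OP3 starts before OP2 ends → OP2 and OP3 overlap.
OP7 starts before OP2 ends → OP2 and OP7 overlap.
OP8 starts exactly when OP2 ends (back-to-back, no overlap) — done with OP2.
OP3 starts before OP6 ends → OP6 and OP3 overlap.
OP7 starts before OP6 ends → OP6 and OP7 overlap.
OP8 starts exactly when OP6 ends (back-to-back, no overlap) — done with OP6.
OP7 starts before OP3 ends → OP3 and OP7 overlap.
OP8 starts exactly when OP3 ends (back-to-back, no overlap) — done with OP3.
OP8 starts before OP7 ends → OP7 and OP8 overlap.
OP4 starts exactly when OP7 ends (back-to-back, no overlap) — done with OP7.
OP4 starts before OP8 ends → OP8 and OP4 overlap.
OP5 starts exactly when OP8 ends (back-to-back, no overlap) — done with OP8.
OP5 starts before OP4 ends → OP4 and OP5 overlap.
OP9 starts after OP4 ends.
OP9 starts exactly when OP5 ends (back-to-back, no overlap).

OP2 & OP3, OP2 & OP6, OP2 & OP7, OP3 & OP6, OP3 & OP7, OP4 & OP5, OP4 & OP8, OP6 & OP7, OP7 & OP8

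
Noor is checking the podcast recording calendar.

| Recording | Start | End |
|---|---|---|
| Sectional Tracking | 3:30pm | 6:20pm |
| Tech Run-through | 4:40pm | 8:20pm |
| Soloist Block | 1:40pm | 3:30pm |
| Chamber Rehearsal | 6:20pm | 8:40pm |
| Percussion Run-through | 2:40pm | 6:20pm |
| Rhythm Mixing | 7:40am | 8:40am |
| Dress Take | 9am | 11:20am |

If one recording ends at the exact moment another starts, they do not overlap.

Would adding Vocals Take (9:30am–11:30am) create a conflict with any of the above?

Yes — it overlaps Dress Take

Rhythm Mixing: ends 8:40am at or before Vocals Take starts 9:30am → clear.
Dress Take: starts 9am before Vocals Take ends 11:30am, and ends 11:20am after Vocals Take starts 9:30am → overlap.
Soloist Block: starts 1:40pm at or after Vocals Take ends 11:30am → clear.
Percussion Run-through: starts 2:40pm at or after Vocals Take ends 11:30am → clear.
Sectional Tracking: starts 3:30pm at or after Vocals Take ends 11:30am → clear.
Tech Run-through: starts 4:40pm at or after Vocals Take ends 11:30am → clear.
Chamber Rehearsal: starts 6:20pm at or after Vocals Take ends 11:30am → clear.
Vocals Take overlaps Dress Take.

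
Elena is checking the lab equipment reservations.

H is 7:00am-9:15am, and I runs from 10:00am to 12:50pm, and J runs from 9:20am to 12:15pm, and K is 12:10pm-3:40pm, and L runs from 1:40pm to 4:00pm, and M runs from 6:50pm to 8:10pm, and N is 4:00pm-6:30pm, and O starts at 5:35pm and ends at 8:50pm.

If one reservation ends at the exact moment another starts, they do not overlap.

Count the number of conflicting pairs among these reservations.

6

Sorted by start: H, J, I, K, L, N, O, M.
J starts after H ends, so nothing later overlaps H either.
I starts before J ends → J and I overlap.
K starts before J ends → J and K overlap.
L starts after J ends, so nothing later overlaps J either.
K starts before I ends → I and K overlap.
L starts after I ends, so nothing later overlaps I either.
L starts before K ends → K and L overlap.
N starts after K ends, so nothing later overlaps K either.
N starts exactly when L ends (back-to-back, no overlap), so nothing later overlaps L either.
O starts before N ends → N and O overlap.
M starts after N ends.
M starts before O ends → O and M overlap.
Overlapping pairs: I & J, I & K, J & K, K & L, M & O, N & O — 6 in total.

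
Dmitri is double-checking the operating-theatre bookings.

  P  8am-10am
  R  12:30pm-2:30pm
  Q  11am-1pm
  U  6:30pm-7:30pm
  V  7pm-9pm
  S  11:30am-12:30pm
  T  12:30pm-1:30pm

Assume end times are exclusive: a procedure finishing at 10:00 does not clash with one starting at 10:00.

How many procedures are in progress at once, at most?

Sort all start/end points and keep a running count:
8am start P → 1
10am end P → 0
11am start Q → 1
11:30am start S → 2
12:30pm end S → 1
12:30pm start R → 2
12:30pm start T → 3
1pm end Q → 2
1:30pm end T → 1
2:30pm end R → 0
6:30pm start U → 1
7pm start V → 2
7:30pm end U → 1
9pm end V → 0
Peak is 3, at 12:30pm (Q, R, T).

3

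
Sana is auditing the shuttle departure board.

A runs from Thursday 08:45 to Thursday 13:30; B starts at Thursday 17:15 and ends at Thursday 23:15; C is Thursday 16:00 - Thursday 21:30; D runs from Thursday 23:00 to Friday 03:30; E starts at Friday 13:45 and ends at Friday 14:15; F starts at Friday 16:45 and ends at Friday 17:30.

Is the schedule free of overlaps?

No

Sorted by start: A, C, B, D, E, F.
C starts after A ends, so nothing later overlaps A either.
B starts before C ends → C and B overlap.
That's a conflict, so the schedule is not conflict-free.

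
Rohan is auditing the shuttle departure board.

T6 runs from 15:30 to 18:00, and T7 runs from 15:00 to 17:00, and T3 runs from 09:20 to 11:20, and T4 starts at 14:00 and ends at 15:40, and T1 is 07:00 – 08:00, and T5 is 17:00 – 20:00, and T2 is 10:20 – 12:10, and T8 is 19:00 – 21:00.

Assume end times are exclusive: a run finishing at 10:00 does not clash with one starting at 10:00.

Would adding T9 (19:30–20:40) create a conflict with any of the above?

T1: ends 08:00 at or before T9 starts 19:30 → clear.
T3: ends 11:20 at or before T9 starts 19:30 → clear.
T2: ends 12:10 at or before T9 starts 19:30 → clear.
T4: ends 15:40 at or before T9 starts 19:30 → clear.
T7: ends 17:00 at or before T9 starts 19:30 → clear.
T6: ends 18:00 at or before T9 starts 19:30 → clear.
T5: starts 17:00 before T9 ends 20:40, and ends 20:00 after T9 starts 19:30 → overlap.
T8: starts 19:00 before T9 ends 20:40, and ends 21:00 after T9 starts 19:30 → overlap.
T9 overlaps T5, T8.

Yes — it overlaps T5, T8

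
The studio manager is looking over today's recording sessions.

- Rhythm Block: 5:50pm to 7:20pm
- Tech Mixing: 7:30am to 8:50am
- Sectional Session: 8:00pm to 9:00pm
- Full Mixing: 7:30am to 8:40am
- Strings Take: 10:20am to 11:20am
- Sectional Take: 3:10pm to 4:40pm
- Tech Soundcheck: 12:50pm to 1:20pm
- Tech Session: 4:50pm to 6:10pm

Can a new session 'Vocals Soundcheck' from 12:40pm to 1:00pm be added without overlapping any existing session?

No — it overlaps Tech Soundcheck

Full Mixing: ends 8:40am at or before Vocals Soundcheck starts 12:40pm → clear.
Tech Mixing: ends 8:50am at or before Vocals Soundcheck starts 12:40pm → clear.
Strings Take: ends 11:20am at or before Vocals Soundcheck starts 12:40pm → clear.
Tech Soundcheck: starts 12:50pm before Vocals Soundcheck ends 1:00pm, and ends 1:20pm after Vocals Soundcheck starts 12:40pm → overlap.
Sectional Take: starts 3:10pm at or after Vocals Soundcheck ends 1:00pm → clear.
Tech Session: starts 4:50pm at or after Vocals Soundcheck ends 1:00pm → clear.
Rhythm Block: starts 5:50pm at or after Vocals Soundcheck ends 1:00pm → clear.
Sectional Session: starts 8:00pm at or after Vocals Soundcheck ends 1:00pm → clear.
Vocals Soundcheck overlaps Tech Soundcheck.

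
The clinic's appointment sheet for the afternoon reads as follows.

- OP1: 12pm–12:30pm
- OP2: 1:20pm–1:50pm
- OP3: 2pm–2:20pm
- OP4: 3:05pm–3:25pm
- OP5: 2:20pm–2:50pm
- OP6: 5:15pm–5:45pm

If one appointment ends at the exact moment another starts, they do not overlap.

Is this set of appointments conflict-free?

Sorted by start: OP1, OP2, OP3, OP5, OP4, OP6.
OP2 starts after OP1 ends — done with OP1.
OP3 starts after OP2 ends — done with OP2.
OP5 starts exactly when OP3 ends (back-to-back, no overlap) — done with OP3.
OP4 starts after OP5 ends — done with OP5.
OP6 starts after OP4 ends.
Every pair is clear; the schedule has no overlaps.

Yes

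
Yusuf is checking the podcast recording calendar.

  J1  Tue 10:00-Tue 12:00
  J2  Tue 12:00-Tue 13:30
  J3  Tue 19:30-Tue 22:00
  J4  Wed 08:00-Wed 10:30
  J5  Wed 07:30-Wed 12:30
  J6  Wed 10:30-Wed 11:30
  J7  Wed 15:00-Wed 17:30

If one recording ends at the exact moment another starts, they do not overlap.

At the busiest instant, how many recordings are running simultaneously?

2

Sort all start/end points and keep a running count:
Tue 10:00 start J1 → 1
Tue 12:00 end J1 → 0
Tue 12:00 start J2 → 1
Tue 13:30 end J2 → 0
Tue 19:30 start J3 → 1
Tue 22:00 end J3 → 0
Wed 07:30 start J5 → 1
Wed 08:00 start J4 → 2
Wed 10:30 end J4 → 1
Wed 10:30 start J6 → 2
Wed 11:30 end J6 → 1
Wed 12:30 end J5 → 0
Wed 15:00 start J7 → 1
Wed 17:30 end J7 → 0
Peak is 2, at Wed 08:00 (J4, J5).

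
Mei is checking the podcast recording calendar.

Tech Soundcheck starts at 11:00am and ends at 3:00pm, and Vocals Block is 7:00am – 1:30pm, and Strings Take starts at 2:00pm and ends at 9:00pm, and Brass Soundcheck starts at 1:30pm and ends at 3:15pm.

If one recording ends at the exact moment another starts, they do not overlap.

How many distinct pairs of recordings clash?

4

Sorted by start: Vocals Block, Tech Soundcheck, Brass Soundcheck, Strings Take.
Tech Soundcheck starts before Vocals Block ends → Vocals Block and Tech Soundcheck overlap.
Brass Soundcheck starts exactly when Vocals Block ends (back-to-back, no overlap), so nothing later overlaps Vocals Block either.
Brass Soundcheck starts before Tech Soundcheck ends → Tech Soundcheck and Brass Soundcheck overlap.
Strings Take starts before Tech Soundcheck ends → Tech Soundcheck and Strings Take overlap.
Strings Take starts before Brass Soundcheck ends → Brass Soundcheck and Strings Take overlap.
Overlapping pairs: Brass Soundcheck & Strings Take, Brass Soundcheck & Tech Soundcheck, Strings Take & Tech Soundcheck, Tech Soundcheck & Vocals Block — 4 in total.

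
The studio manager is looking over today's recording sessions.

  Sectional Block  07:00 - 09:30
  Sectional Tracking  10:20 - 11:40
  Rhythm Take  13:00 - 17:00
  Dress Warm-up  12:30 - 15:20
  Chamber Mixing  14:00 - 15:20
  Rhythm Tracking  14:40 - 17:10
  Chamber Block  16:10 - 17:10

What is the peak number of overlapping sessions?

Sort all start/end points and keep a running count:
07:00 start Sectional Block → 1
09:30 end Sectional Block → 0
10:20 start Sectional Tracking → 1
11:40 end Sectional Tracking → 0
12:30 start Dress Warm-up → 1
13:00 start Rhythm Take → 2
14:00 start Chamber Mixing → 3
14:40 start Rhythm Tracking → 4
15:20 end Chamber Mixing → 3
15:20 end Dress Warm-up → 2
16:10 start Chamber Block → 3
17:00 end Rhythm Take → 2
17:10 end Chamber Block → 1
17:10 end Rhythm Tracking → 0
Peak is 4, at 14:40 (Chamber Mixing, Dress Warm-up, Rhythm Take, Rhythm Tracking).

4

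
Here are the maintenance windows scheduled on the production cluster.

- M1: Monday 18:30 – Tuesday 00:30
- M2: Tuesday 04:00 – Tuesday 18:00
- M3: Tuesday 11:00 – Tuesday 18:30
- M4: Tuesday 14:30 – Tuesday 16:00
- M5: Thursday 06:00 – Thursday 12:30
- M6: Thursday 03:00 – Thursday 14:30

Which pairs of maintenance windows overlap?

Sorted by start: M1, M2, M3, M4, M6, M5.
M2 starts after M1 ends — done with M1.
M3 starts before M2 ends → M2 and M3 overlap.
M4 starts before M2 ends → M2 and M4 overlap.
M6 starts after M2 ends — done with M2.
M4 starts before M3 ends → M3 and M4 overlap.
M6 starts after M3 ends — done with M3.
M6 starts after M4 ends — done with M4.
M5 starts before M6 ends → M6 and M5 overlap.

M2 & M3, M2 & M4, M3 & M4, M5 & M6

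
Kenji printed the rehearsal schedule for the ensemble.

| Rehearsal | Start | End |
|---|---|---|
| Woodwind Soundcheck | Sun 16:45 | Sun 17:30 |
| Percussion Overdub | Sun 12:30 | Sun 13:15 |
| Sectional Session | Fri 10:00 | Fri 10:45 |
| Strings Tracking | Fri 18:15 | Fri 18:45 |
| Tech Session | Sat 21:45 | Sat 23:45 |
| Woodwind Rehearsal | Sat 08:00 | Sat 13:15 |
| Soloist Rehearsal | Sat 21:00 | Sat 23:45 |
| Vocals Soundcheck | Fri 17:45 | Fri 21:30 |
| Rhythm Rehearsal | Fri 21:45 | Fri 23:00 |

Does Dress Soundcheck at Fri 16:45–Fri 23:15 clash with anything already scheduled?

Sectional Session: ends Fri 10:45 at or before Dress Soundcheck starts Fri 16:45 → clear.
Vocals Soundcheck: starts Fri 17:45 before Dress Soundcheck ends Fri 23:15, and ends Fri 21:30 after Dress Soundcheck starts Fri 16:45 → overlap.
Strings Tracking: starts Fri 18:15 before Dress Soundcheck ends Fri 23:15, and ends Fri 18:45 after Dress Soundcheck starts Fri 16:45 → overlap.
Rhythm Rehearsal: starts Fri 21:45 before Dress Soundcheck ends Fri 23:15, and ends Fri 23:00 after Dress Soundcheck starts Fri 16:45 → overlap.
Woodwind Rehearsal: starts Sat 08:00 at or after Dress Soundcheck ends Fri 23:15 → clear.
Soloist Rehearsal: starts Sat 21:00 at or after Dress Soundcheck ends Fri 23:15 → clear.
Tech Session: starts Sat 21:45 at or after Dress Soundcheck ends Fri 23:15 → clear.
Percussion Overdub: starts Sun 12:30 at or after Dress Soundcheck ends Fri 23:15 → clear.
Woodwind Soundcheck: starts Sun 16:45 at or after Dress Soundcheck ends Fri 23:15 → clear.
Dress Soundcheck overlaps Strings Tracking, Vocals Soundcheck, Rhythm Rehearsal.

Yes — it overlaps Rhythm Rehearsal, Strings Tracking, Vocals Soundcheck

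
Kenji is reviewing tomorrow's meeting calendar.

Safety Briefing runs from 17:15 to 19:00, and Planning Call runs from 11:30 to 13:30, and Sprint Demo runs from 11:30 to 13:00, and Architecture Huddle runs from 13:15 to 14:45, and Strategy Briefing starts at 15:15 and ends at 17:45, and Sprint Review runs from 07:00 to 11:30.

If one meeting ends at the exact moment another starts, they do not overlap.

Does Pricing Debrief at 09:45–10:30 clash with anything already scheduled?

Yes — it overlaps Sprint Review

Sprint Review: starts 07:00 before Pricing Debrief ends 10:30, and ends 11:30 after Pricing Debrief starts 09:45 → overlap.
Sprint Demo: starts 11:30 at or after Pricing Debrief ends 10:30 → clear.
Planning Call: starts 11:30 at or after Pricing Debrief ends 10:30 → clear.
Architecture Huddle: starts 13:15 at or after Pricing Debrief ends 10:30 → clear.
Strategy Briefing: starts 15:15 at or after Pricing Debrief ends 10:30 → clear.
Safety Briefing: starts 17:15 at or after Pricing Debrief ends 10:30 → clear.
Pricing Debrief overlaps Sprint Review.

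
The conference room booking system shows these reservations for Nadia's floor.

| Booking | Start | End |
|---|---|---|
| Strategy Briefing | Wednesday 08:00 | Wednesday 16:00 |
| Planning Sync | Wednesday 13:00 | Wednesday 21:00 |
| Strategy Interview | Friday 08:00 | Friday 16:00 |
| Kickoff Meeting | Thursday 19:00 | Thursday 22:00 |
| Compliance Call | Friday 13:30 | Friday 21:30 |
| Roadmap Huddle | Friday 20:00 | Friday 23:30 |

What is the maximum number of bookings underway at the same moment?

2

Sort all start/end points and keep a running count:
Wednesday 08:00 start Strategy Briefing → 1
Wednesday 13:00 start Planning Sync → 2
Wednesday 16:00 end Strategy Briefing → 1
Wednesday 21:00 end Planning Sync → 0
Thursday 19:00 start Kickoff Meeting → 1
Thursday 22:00 end Kickoff Meeting → 0
Friday 08:00 start Strategy Interview → 1
Friday 13:30 start Compliance Call → 2
Friday 16:00 end Strategy Interview → 1
Friday 20:00 start Roadmap Huddle → 2
Friday 21:30 end Compliance Call → 1
Friday 23:30 end Roadmap Huddle → 0
Peak is 2, at Wednesday 13:00 (Planning Sync, Strategy Briefing).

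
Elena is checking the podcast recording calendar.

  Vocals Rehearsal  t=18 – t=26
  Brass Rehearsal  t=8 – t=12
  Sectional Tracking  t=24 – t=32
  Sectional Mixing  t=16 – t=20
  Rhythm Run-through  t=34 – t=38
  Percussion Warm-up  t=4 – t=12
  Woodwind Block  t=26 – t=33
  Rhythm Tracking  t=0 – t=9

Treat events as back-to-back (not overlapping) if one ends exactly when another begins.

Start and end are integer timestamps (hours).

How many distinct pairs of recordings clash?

6

Sorted by start: Rhythm Tracking, Percussion Warm-up, Brass Rehearsal, Sectional Mixing, Vocals Rehearsal, Sectional Tracking, Woodwind Block, Rhythm Run-through.
Percussion Warm-up starts before Rhythm Tracking ends → Rhythm Tracking and Percussion Warm-up overlap.
Brass Rehearsal starts before Rhythm Tracking ends → Rhythm Tracking and Brass Rehearsal overlap.
Sectional Mixing starts after Rhythm Tracking ends — done with Rhythm Tracking.
Brass Rehearsal starts before Percussion Warm-up ends → Percussion Warm-up and Brass Rehearsal overlap.
Sectional Mixing starts after Percussion Warm-up ends — done with Percussion Warm-up.
Sectional Mixing starts after Brass Rehearsal ends — done with Brass Rehearsal.
Vocals Rehearsal starts before Sectional Mixing ends → Sectional Mixing and Vocals Rehearsal overlap.
Sectional Tracking starts after Sectional Mixing ends — done with Sectional Mixing.
Sectional Tracking starts before Vocals Rehearsal ends → Vocals Rehearsal and Sectional Tracking overlap.
Woodwind Block starts exactly when Vocals Rehearsal ends (back-to-back, no overlap) — done with Vocals Rehearsal.
Woodwind Block starts before Sectional Tracking ends → Sectional Tracking and Woodwind Block overlap.
Rhythm Run-through starts after Sectional Tracking ends.
Rhythm Run-through starts after Woodwind Block ends.
Overlapping pairs: Brass Rehearsal & Percussion Warm-up, Brass Rehearsal & Rhythm Tracking, Percussion Warm-up & Rhythm Tracking, Sectional Mixing & Vocals Rehearsal, Sectional Tracking & Vocals Rehearsal, Sectional Tracking & Woodwind Block — 6 in total.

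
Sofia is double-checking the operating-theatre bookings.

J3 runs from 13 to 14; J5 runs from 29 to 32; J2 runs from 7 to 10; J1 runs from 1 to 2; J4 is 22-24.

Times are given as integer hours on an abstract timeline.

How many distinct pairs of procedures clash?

0

Sorted by start: J1, J2, J3, J4, J5.
J2 starts after J1 ends, so nothing later overlaps J1 either.
J3 starts after J2 ends, so nothing later overlaps J2 either.
J4 starts after J3 ends, so nothing later overlaps J3 either.
J5 starts after J4 ends.
No pair overlaps.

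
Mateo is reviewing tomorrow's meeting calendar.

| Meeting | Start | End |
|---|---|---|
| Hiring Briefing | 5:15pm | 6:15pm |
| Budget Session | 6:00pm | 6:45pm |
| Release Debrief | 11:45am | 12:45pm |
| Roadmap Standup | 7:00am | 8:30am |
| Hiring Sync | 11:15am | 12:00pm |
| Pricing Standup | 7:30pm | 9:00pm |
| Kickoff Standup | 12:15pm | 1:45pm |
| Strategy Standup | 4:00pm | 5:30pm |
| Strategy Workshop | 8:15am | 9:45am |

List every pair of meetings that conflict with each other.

Budget Session & Hiring Briefing, Hiring Briefing & Strategy Standup, Hiring Sync & Release Debrief, Kickoff Standup & Release Debrief, Roadmap Standup & Strategy Workshop

Sorted by start: Roadmap Standup, Strategy Workshop, Hiring Sync, Release Debrief, Kickoff Standup, Strategy Standup, Hiring Briefing, Budget Session, Pricing Standup.
Strategy Workshop starts before Roadmap Standup ends → Roadmap Standup and Strategy Workshop overlap.
Hiring Sync starts after Roadmap Standup ends, so nothing later overlaps Roadmap Standup either.
Hiring Sync starts after Strategy Workshop ends, so nothing later overlaps Strategy Workshop either.
Release Debrief starts before Hiring Sync ends → Hiring Sync and Release Debrief overlap.
Kickoff Standup starts after Hiring Sync ends, so nothing later overlaps Hiring Sync either.
Kickoff Standup starts before Release Debrief ends → Release Debrief and Kickoff Standup overlap.
Strategy Standup starts after Release Debrief ends, so nothing later overlaps Release Debrief either.
Strategy Standup starts after Kickoff Standup ends, so nothing later overlaps Kickoff Standup either.
Hiring Briefing starts before Strategy Standup ends → Strategy Standup and Hiring Briefing overlap.
Budget Session starts after Strategy Standup ends, so nothing later overlaps Strategy Standup either.
Budget Session starts before Hiring Briefing ends → Hiring Briefing and Budget Session overlap.
Pricing Standup starts after Hiring Briefing ends.
Pricing Standup starts after Budget Session ends.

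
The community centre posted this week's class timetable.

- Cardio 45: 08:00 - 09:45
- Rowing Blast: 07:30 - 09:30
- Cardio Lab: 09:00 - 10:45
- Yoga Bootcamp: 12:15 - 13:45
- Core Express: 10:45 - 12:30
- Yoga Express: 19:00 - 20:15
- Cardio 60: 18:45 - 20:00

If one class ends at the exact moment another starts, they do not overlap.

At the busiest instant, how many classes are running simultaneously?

3

Walk through starts and ends in time order (an end at T is processed before a start at T):
07:30 start Rowing Blast → 1
08:00 start Cardio 45 → 2
09:00 start Cardio Lab → 3
09:30 end Rowing Blast → 2
09:45 end Cardio 45 → 1
10:45 end Cardio Lab → 0
10:45 start Core Express → 1
12:15 start Yoga Bootcamp → 2
12:30 end Core Express → 1
13:45 end Yoga Bootcamp → 0
18:45 start Cardio 60 → 1
19:00 start Yoga Express → 2
20:00 end Cardio 60 → 1
20:15 end Yoga Express → 0
Peak is 3, at 09:00 (Cardio 45, Cardio Lab, Rowing Blast).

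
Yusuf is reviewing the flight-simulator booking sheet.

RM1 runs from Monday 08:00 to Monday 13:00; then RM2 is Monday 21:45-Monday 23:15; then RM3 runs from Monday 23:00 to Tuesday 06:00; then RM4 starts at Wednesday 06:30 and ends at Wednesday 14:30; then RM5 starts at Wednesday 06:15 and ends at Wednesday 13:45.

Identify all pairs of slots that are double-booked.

Sorted by start: RM1, RM2, RM3, RM5, RM4.
RM2 starts after RM1 ends, so nothing later overlaps RM1 either.
RM3 starts before RM2 ends → RM2 and RM3 overlap.
RM5 starts after RM2 ends, so nothing later overlaps RM2 either.
RM5 starts after RM3 ends, so nothing later overlaps RM3 either.
RM4 starts before RM5 ends → RM5 and RM4 overlap.

RM2 & RM3, RM4 & RM5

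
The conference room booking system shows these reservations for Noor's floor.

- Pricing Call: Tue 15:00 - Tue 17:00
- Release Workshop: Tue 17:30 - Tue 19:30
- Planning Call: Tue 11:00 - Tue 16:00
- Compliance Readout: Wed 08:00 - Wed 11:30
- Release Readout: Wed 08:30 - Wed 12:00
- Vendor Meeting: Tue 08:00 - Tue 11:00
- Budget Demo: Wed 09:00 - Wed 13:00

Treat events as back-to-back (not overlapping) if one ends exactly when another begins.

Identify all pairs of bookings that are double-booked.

Budget Demo & Compliance Readout, Budget Demo & Release Readout, Compliance Readout & Release Readout, Planning Call & Pricing Call

Sorted by start: Vendor Meeting, Planning Call, Pricing Call, Release Workshop, Compliance Readout, Release Readout, Budget Demo.
Planning Call starts exactly when Vendor Meeting ends (back-to-back, no overlap); Vendor Meeting is clear from here.
Pricing Call starts before Planning Call ends → Planning Call and Pricing Call overlap.
Release Workshop starts after Planning Call ends; Planning Call is clear from here.
Release Workshop starts after Pricing Call ends; Pricing Call is clear from here.
Compliance Readout starts after Release Workshop ends; Release Workshop is clear from here.
Release Readout starts before Compliance Readout ends → Compliance Readout and Release Readout overlap.
Budget Demo starts before Compliance Readout ends → Compliance Readout and Budget Demo overlap.
Budget Demo starts before Release Readout ends → Release Readout and Budget Demo overlap.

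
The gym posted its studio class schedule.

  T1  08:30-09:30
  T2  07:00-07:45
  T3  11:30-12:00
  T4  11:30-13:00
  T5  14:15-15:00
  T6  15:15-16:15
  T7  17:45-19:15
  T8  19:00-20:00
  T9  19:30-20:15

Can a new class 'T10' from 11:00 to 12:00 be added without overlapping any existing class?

No — it overlaps T3, T4

T2: ends 07:45 at or before T10 starts 11:00 → clear.
T1: ends 09:30 at or before T10 starts 11:00 → clear.
T3: starts 11:30 before T10 ends 12:00, and ends 12:00 after T10 starts 11:00 → overlap.
T4: starts 11:30 before T10 ends 12:00, and ends 13:00 after T10 starts 11:00 → overlap.
T5: starts 14:15 at or after T10 ends 12:00 → clear.
T6: starts 15:15 at or after T10 ends 12:00 → clear.
T7: starts 17:45 at or after T10 ends 12:00 → clear.
T8: starts 19:00 at or after T10 ends 12:00 → clear.
T9: starts 19:30 at or after T10 ends 12:00 → clear.
T10 overlaps T3, T4.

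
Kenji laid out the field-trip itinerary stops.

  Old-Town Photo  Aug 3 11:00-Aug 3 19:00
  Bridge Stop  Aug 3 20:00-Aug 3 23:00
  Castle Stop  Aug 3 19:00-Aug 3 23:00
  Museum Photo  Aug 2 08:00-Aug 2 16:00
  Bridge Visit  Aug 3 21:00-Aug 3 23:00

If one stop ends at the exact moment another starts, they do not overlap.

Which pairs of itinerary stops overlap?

Bridge Stop & Bridge Visit, Bridge Stop & Castle Stop, Bridge Visit & Castle Stop

Check each pair: they overlap iff neither finishes before the other starts.
Sorted by start: Museum Photo, Old-Town Photo, Castle Stop, Bridge Stop, Bridge Visit.
Old-Town Photo starts after Museum Photo ends, so nothing later overlaps Museum Photo either.
Castle Stop starts exactly when Old-Town Photo ends (back-to-back, no overlap), so nothing later overlaps Old-Town Photo either.
Bridge Stop starts before Castle Stop ends → Castle Stop and Bridge Stop overlap.
Bridge Visit starts before Castle Stop ends → Castle Stop and Bridge Visit overlap.
Bridge Visit starts before Bridge Stop ends → Bridge Stop and Bridge Visit overlap.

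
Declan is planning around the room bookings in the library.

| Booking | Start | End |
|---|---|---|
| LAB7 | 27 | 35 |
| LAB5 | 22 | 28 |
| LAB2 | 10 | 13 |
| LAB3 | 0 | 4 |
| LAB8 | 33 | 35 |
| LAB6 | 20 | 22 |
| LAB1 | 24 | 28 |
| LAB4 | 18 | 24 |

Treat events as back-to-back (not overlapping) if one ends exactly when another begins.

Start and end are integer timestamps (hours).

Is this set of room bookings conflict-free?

Sorted by start: LAB3, LAB2, LAB4, LAB6, LAB5, LAB1, LAB7, LAB8.
LAB2 starts after LAB3 ends — done with LAB3.
LAB4 starts after LAB2 ends — done with LAB2.
LAB6 starts before LAB4 ends → LAB4 and LAB6 overlap.
That's a conflict, so the schedule is not conflict-free.

No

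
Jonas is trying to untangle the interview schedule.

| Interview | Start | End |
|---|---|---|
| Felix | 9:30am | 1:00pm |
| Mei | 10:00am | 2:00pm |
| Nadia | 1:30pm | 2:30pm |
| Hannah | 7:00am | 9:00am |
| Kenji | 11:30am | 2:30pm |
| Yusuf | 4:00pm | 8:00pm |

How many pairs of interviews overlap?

Sorted by start: Hannah, Felix, Mei, Kenji, Nadia, Yusuf.
Felix starts after Hannah ends — done with Hannah.
Mei starts before Felix ends → Felix and Mei overlap.
Kenji starts before Felix ends → Felix and Kenji overlap.
Nadia starts after Felix ends — done with Felix.
Kenji starts before Mei ends → Mei and Kenji overlap.
Nadia starts before Mei ends → Mei and Nadia overlap.
Yusuf starts after Mei ends.
Nadia starts before Kenji ends → Kenji and Nadia overlap.
Yusuf starts after Kenji ends.
Yusuf starts after Nadia ends.
Overlapping pairs: Felix & Kenji, Felix & Mei, Kenji & Mei, Kenji & Nadia, Mei & Nadia — 5 in total.

5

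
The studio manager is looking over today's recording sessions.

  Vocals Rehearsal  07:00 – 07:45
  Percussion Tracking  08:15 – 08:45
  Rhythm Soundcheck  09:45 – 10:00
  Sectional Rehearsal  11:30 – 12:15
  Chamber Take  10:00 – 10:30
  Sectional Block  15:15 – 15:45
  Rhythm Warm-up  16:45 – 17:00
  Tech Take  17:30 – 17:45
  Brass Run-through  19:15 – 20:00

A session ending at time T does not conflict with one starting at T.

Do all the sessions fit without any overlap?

Yes

Two intervals overlap when each starts before the other ends.
Sorted by start: Vocals Rehearsal, Percussion Tracking, Rhythm Soundcheck, Chamber Take, Sectional Rehearsal, Sectional Block, Rhythm Warm-up, Tech Take, Brass Run-through.
Percussion Tracking starts after Vocals Rehearsal ends; Vocals Rehearsal is clear from here.
Rhythm Soundcheck starts after Percussion Tracking ends; Percussion Tracking is clear from here.
Chamber Take starts exactly when Rhythm Soundcheck ends (back-to-back, no overlap); Rhythm Soundcheck is clear from here.
Sectional Rehearsal starts after Chamber Take ends; Chamber Take is clear from here.
Sectional Block starts after Sectional Rehearsal ends; Sectional Rehearsal is clear from here.
Rhythm Warm-up starts after Sectional Block ends; Sectional Block is clear from here.
Tech Take starts after Rhythm Warm-up ends; Rhythm Warm-up is clear from here.
Brass Run-through starts after Tech Take ends.
Every pair is clear; the schedule has no overlaps.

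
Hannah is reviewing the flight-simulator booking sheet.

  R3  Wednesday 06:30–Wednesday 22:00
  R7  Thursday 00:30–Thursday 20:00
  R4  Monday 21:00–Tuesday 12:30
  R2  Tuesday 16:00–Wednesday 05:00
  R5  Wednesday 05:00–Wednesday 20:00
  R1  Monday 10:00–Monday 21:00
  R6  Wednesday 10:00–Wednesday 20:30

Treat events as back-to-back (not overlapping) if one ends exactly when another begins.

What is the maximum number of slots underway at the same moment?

3

Sweep the timeline, counting +1 at each start and −1 at each end (ends before starts at a tie):
Monday 10:00 start R1 → 1
Monday 21:00 end R1 → 0
Monday 21:00 start R4 → 1
Tuesday 12:30 end R4 → 0
Tuesday 16:00 start R2 → 1
Wednesday 05:00 end R2 → 0
Wednesday 05:00 start R5 → 1
Wednesday 06:30 start R3 → 2
Wednesday 10:00 start R6 → 3
Wednesday 20:00 end R5 → 2
Wednesday 20:30 end R6 → 1
Wednesday 22:00 end R3 → 0
Thursday 00:30 start R7 → 1
Thursday 20:00 end R7 → 0
Peak is 3, at Wednesday 10:00 (R3, R5, R6).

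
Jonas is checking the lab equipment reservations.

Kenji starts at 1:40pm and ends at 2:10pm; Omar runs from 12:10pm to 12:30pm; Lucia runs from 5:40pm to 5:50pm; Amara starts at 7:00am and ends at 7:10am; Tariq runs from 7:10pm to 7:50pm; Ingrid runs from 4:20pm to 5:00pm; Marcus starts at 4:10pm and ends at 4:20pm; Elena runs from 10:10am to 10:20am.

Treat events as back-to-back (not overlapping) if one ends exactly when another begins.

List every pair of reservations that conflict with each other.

none

Sorted by start: Amara, Elena, Omar, Kenji, Marcus, Ingrid, Lucia, Tariq.
Elena starts after Amara ends — done with Amara.
Omar starts after Elena ends — done with Elena.
Kenji starts after Omar ends — done with Omar.
Marcus starts after Kenji ends — done with Kenji.
Ingrid starts exactly when Marcus ends (back-to-back, no overlap) — done with Marcus.
Lucia starts after Ingrid ends — done with Ingrid.
Tariq starts after Lucia ends.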